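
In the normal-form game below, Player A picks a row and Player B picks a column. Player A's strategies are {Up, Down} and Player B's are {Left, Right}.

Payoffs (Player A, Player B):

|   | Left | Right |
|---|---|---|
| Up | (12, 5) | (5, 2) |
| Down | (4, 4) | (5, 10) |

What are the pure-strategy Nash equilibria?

(Up, Left) and (Down, Right)

(Up, Left): Player A gets 12 ≥ 4 from Down, and Player B gets 5 ≥ 2 from Right — Nash equilibrium.
(Up, Right): Player B prefers Left (5 > 2) — not an equilibrium.
(Down, Left): Player A prefers Up (12 > 4); Player B prefers Right (10 > 4) — not an equilibrium.
(Down, Right): Player A gets 5 ≥ 5 from Up, and Player B gets 10 ≥ 4 from Left — Nash equilibrium.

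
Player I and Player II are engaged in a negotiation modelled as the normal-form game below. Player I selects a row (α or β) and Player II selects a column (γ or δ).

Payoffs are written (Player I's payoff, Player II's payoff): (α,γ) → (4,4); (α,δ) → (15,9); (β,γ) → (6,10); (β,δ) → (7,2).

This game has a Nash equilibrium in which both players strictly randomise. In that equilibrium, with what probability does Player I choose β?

Let x be the probability that Player I plays α. In a completely mixed equilibrium, Player II must be indifferent between γ and δ.
Player II's expected payoff from γ is 4x + 10(1−x); from δ it is 9x + 2(1−x).
Setting these equal: −6x + 10 = 7x + 2, so x = 8/13.
Therefore Player I plays β with probability 1 − 8/13 = 5/13.

5/13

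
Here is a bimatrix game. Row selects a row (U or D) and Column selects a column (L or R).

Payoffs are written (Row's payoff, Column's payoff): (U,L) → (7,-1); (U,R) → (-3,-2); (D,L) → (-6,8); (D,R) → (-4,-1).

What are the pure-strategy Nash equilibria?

(U, L): Row gets 7 ≥ -6 from D, and Column gets -1 ≥ -2 from R — Nash equilibrium.
(U, R): Column prefers L (-1 > -2) — not an equilibrium.
(D, L): Row prefers U (7 > -6) — not an equilibrium.
(D, R): Row prefers U (-3 > -4); Column prefers L (8 > -1) — not an equilibrium.

(U, L)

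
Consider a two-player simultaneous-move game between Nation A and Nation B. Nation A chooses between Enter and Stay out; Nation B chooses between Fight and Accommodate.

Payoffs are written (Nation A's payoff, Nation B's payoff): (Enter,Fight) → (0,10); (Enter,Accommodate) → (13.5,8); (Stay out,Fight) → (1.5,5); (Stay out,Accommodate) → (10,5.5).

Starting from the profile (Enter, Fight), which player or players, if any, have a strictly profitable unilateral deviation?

Nation A at (Enter, Fight) earns 0; deviating to Stay out yields 1.5 — a strict improvement.
Nation B earns 10; deviating to Accommodate yields 8 — not better.
Only Nation A has a strictly profitable deviation.

Nation A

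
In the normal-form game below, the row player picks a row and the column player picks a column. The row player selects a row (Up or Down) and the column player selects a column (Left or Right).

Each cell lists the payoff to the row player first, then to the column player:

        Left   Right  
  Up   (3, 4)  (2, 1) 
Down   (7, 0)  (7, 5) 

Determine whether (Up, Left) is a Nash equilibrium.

No

At (Up, Left), the row player earns 3; switching to Down would give 7, so the row player would deviate.
The column player earns 4; switching to Right would give 1, so the column player has no profitable deviation.
Since at least one player can profitably deviate, this is not a Nash equilibrium.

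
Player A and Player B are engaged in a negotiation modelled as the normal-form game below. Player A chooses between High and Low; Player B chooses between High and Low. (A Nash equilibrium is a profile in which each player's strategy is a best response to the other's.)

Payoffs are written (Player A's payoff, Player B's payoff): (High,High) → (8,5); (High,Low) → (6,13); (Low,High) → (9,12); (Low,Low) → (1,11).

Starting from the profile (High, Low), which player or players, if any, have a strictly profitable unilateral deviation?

Neither

Player A at (High, Low) earns 6; deviating to Low yields 1 — not better.
Player B earns 13; deviating to High yields 5 — not better.
Neither player can strictly improve; the profile is a Nash equilibrium.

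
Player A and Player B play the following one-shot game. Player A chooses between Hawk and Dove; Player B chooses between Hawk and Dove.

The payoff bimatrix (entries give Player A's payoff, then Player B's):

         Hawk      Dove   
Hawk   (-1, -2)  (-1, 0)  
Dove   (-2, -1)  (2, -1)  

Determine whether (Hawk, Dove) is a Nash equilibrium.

No

At (Hawk, Dove), Player A earns -1; switching to Dove would give 2, so Player A would deviate.
Player B earns 0; switching to Hawk would give -2, so Player B has no profitable deviation.
Since at least one player can profitably deviate, this is not a Nash equilibrium.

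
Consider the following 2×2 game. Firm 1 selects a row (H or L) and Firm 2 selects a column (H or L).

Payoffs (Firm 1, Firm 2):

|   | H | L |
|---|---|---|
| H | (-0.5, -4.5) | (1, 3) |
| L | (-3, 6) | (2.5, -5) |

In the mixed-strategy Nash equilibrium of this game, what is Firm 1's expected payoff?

7/16

First find y, the probability Firm 2 plays H, from Firm 1's indifference between H and L: −0.5y + (1−y) = −3y + 2.5(1−y), giving y = 3/8.
Since Firm 1 is indifferent in equilibrium, Firm 1's expected payoff equals the payoff from either row against (3/8, 5/8). Using H: −0.5(3/8) + (5/8) = 7/16.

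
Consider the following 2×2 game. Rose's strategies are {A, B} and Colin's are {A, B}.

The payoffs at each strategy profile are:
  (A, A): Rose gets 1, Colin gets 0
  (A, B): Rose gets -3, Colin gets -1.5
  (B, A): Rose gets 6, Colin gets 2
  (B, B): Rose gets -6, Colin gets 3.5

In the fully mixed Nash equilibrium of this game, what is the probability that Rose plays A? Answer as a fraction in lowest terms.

Let x be the probability that Rose plays A. In a completely mixed equilibrium, Colin must be indifferent between A and B.
Colin's expected payoff from A is 2(1−x); from B it is −1.5x + 3.5(1−x).
Setting these equal: −2x + 2 = −5x + 3.5, so x = 1/2.

1/2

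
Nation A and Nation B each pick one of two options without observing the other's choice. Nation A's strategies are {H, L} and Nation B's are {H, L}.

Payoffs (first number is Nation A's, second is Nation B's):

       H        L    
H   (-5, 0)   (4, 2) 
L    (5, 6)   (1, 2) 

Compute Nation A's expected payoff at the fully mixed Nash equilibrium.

25/13

First find q, the probability Nation B plays H, from Nation A's indifference between H and L: −5q + 4(1−q) = 5q + (1−q), giving q = 3/13.
Since Nation A is indifferent in equilibrium, Nation A's expected payoff equals the payoff from either row against (3/13, 10/13). Using H: −5(3/13) + 4(10/13) = 25/13.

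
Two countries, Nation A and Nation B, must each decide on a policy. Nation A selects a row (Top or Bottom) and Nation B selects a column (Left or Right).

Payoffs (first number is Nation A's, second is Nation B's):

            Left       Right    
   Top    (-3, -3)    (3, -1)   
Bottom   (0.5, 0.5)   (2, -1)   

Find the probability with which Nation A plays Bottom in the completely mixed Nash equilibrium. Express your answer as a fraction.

4/7

Let p be the probability that Nation A plays Top. In a completely mixed equilibrium, Nation B must be indifferent between Left and Right.
Nation B's expected payoff from Left is −3p + 0.5(1−p); from Right it is −p − (1−p).
Setting these equal: −3.5p + 0.5 = -1, so p = 3/7.
Therefore Nation A plays Bottom with probability 1 − 3/7 = 4/7.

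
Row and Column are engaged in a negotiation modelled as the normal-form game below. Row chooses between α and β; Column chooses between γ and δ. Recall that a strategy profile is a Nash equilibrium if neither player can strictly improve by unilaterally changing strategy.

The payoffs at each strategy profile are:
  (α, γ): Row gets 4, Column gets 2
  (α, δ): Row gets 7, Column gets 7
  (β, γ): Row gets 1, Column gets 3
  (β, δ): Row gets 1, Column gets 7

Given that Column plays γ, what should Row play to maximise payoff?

Against γ, Row earns 4 from α and 1 from β.
So α is the best response.

α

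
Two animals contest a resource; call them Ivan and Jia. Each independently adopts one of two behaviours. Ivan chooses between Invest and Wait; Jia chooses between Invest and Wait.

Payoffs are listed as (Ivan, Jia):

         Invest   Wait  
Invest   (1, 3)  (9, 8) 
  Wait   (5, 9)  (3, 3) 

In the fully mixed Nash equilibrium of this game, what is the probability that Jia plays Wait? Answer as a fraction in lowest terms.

Let y be the probability that Jia plays Invest. In a completely mixed equilibrium, Ivan must be indifferent between Invest and Wait.
Ivan's expected payoff from Invest is y + 9(1−y); from Wait it is 5y + 3(1−y).
Setting these equal: −8y + 9 = 2y + 3, so y = 3/5.
Therefore Jia plays Wait with probability 1 − 3/5 = 2/5.

2/5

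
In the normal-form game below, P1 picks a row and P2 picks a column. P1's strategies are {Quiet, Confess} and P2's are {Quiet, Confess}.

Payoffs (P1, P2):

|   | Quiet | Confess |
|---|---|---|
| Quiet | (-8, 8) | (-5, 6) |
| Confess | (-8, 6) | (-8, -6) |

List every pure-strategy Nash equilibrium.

(Quiet, Quiet): P1 gets -8 ≥ -8 from Confess, and P2 gets 8 ≥ 6 from Confess — Nash equilibrium.
(Quiet, Confess): P2 prefers Quiet (8 > 6) — not an equilibrium.
(Confess, Quiet): P1 gets -8 ≥ -8 from Quiet, and P2 gets 6 ≥ -6 from Confess — Nash equilibrium.
(Confess, Confess): P1 prefers Quiet (-5 > -8); P2 prefers Quiet (6 > -6) — not an equilibrium.

(Quiet, Quiet) and (Confess, Quiet)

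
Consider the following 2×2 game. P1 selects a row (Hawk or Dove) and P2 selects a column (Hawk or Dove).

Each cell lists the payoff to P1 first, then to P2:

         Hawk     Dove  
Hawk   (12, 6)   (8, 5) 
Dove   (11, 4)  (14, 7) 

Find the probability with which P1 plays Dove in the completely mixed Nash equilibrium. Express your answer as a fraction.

1/4

Let r be the probability that P1 plays Hawk. In a completely mixed equilibrium, P2 must be indifferent between Hawk and Dove.
P2's expected payoff from Hawk is 6r + 4(1−r); from Dove it is 5r + 7(1−r).
Setting these equal: 2r + 4 = −2r + 7, so r = 3/4.
Therefore P1 plays Dove with probability 1 − 3/4 = 1/4.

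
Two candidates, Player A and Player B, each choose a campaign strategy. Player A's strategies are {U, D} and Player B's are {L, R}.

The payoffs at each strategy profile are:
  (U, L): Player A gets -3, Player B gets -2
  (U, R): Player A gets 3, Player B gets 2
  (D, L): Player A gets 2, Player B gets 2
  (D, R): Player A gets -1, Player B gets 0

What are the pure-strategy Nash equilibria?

(U, L): Player A prefers D (2 > -3); Player B prefers R (2 > -2) — not an equilibrium.
(U, R): Player A gets 3 ≥ -1 from D, and Player B gets 2 ≥ -2 from L — Nash equilibrium.
(D, L): Player A gets 2 ≥ -3 from U, and Player B gets 2 ≥ 0 from R — Nash equilibrium.
(D, R): Player A prefers U (3 > -1); Player B prefers L (2 > 0) — not an equilibrium.

(U, R) and (D, L)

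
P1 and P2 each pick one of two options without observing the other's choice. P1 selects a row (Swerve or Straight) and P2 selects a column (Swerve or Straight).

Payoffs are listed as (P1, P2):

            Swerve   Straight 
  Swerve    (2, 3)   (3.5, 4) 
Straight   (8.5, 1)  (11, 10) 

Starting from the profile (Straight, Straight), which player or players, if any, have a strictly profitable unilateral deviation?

P1 at (Straight, Straight) earns 11; deviating to Swerve yields 3.5 — not better.
P2 earns 10; deviating to Swerve yields 1 — not better.
Neither player can strictly improve; the profile is a Nash equilibrium.

Neither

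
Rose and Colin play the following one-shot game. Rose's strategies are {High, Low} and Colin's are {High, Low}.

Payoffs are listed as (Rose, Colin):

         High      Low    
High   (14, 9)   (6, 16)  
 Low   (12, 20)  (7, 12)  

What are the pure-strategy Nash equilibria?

none

(High, High): Colin prefers Low (16 > 9) — not an equilibrium.
(High, Low): Rose prefers Low (7 > 6) — not an equilibrium.
(Low, High): Rose prefers High (14 > 12) — not an equilibrium.
(Low, Low): Colin prefers High (20 > 12) — not an equilibrium.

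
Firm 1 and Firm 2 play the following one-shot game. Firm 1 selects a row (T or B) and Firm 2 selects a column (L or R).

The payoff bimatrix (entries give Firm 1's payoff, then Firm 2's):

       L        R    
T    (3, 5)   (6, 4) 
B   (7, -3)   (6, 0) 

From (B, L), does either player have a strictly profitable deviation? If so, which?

Firm 2

Firm 1 at (B, L) earns 7; deviating to T yields 3 — not better.
Firm 2 earns -3; deviating to R yields 0 — a strict improvement.
Only Firm 2 has a strictly profitable deviation.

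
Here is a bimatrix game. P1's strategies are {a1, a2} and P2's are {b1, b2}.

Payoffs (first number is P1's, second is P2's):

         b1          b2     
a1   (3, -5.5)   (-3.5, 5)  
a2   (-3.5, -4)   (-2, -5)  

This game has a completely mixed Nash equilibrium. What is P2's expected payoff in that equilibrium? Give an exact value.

-95/23

First find x, the probability P1 plays a1, from P2's indifference between b1 and b2: −5.5x − 4(1−x) = 5x − 5(1−x), giving x = 2/23.
Since P2 is indifferent in equilibrium, P2's expected payoff equals the payoff from either column against (2/23, 21/23). Using b1: −5.5(2/23) − 4(21/23) = -95/23.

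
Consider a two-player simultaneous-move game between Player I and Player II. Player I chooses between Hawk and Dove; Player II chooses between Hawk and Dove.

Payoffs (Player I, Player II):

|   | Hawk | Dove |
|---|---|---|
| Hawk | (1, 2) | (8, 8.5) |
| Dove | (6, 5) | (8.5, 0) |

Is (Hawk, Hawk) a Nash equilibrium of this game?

At (Hawk, Hawk), Player I earns 1; switching to Dove would give 6, so Player I would deviate.
Player II earns 2; switching to Dove would give 8.5, so Player II would deviate.
Since at least one player can profitably deviate, this is not a Nash equilibrium.

No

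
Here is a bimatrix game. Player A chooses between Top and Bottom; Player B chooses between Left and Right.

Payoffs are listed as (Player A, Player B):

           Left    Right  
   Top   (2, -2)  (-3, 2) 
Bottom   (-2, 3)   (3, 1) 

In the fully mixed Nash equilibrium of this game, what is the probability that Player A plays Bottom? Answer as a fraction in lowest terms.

Let p be the probability that Player A plays Top. In a completely mixed equilibrium, Player B must be indifferent between Left and Right.
Player B's expected payoff from Left is −2p + 3(1−p); from Right it is 2p + (1−p).
Setting these equal: −5p + 3 = p + 1, so p = 1/3.
Therefore Player A plays Bottom with probability 1 − 1/3 = 2/3.

2/3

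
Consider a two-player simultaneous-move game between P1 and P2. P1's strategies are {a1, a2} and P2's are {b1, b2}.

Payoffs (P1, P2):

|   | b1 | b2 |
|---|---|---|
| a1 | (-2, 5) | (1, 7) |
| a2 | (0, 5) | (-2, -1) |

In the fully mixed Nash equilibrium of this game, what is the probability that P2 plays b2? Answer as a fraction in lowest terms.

2/5

Let q be the probability that P2 plays b1. In a completely mixed equilibrium, P1 must be indifferent between a1 and a2.
P1's expected payoff from a1 is −2q + (1−q); from a2 it is −2(1−q).
Setting these equal: −3q + 1 = 2q − 2, so q = 3/5.
Therefore P2 plays b2 with probability 1 − 3/5 = 2/5.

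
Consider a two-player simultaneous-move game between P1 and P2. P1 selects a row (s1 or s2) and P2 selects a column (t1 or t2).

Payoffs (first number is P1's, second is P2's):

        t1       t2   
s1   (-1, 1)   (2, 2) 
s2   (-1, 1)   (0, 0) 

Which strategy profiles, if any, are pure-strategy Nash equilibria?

(s1, t2) and (s2, t1)

(s1, t1): P2 prefers t2 (2 > 1) — not an equilibrium.
(s1, t2): P1 gets 2 ≥ 0 from s2, and P2 gets 2 ≥ 1 from t1 — Nash equilibrium.
(s2, t1): P1 gets -1 ≥ -1 from s1, and P2 gets 1 ≥ 0 from t2 — Nash equilibrium.
(s2, t2): P1 prefers s1 (2 > 0); P2 prefers t1 (1 > 0) — not an equilibrium.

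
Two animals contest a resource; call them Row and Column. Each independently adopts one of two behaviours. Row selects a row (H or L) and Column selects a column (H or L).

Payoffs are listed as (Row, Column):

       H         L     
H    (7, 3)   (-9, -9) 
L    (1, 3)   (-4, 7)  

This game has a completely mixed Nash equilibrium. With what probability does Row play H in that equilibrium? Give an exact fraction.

Let x be the probability that Row plays H. In a completely mixed equilibrium, Column must be indifferent between H and L.
Column's expected payoff from H is 3x + 3(1−x); from L it is −9x + 7(1−x).
Setting these equal: 3 = −16x + 7, so x = 1/4.

1/4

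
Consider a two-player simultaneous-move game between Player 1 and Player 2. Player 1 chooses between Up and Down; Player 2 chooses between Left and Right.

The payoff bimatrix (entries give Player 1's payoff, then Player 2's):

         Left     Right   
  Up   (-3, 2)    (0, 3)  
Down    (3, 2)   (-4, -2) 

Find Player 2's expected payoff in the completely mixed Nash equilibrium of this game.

2

First find x, the probability Player 1 plays Up, from Player 2's indifference between Left and Right: 2x + 2(1−x) = 3x − 2(1−x), giving x = 4/5.
Since Player 2 is indifferent in equilibrium, Player 2's expected payoff equals the payoff from either column against (4/5, 1/5). Using Left: 2(4/5) + 2(1/5) = 2.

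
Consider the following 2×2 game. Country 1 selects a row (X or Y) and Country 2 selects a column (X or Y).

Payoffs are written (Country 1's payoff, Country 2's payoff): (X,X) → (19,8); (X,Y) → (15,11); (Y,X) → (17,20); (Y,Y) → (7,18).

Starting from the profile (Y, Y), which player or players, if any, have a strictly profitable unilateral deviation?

Both

Country 1 at (Y, Y) earns 7; deviating to X yields 15 — a strict improvement.
Country 2 earns 18; deviating to X yields 20 — a strict improvement.
Both Country 1 and Country 2 have strictly profitable deviations.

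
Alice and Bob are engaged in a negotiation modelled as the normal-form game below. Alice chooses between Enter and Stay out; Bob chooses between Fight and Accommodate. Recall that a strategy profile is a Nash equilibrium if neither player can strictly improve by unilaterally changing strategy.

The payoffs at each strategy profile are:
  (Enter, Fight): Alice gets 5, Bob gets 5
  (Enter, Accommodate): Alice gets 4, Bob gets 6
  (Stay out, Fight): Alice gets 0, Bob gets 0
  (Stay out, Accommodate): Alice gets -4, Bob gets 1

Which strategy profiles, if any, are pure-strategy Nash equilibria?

(Enter, Fight): Bob prefers Accommodate (6 > 5) — not an equilibrium.
(Enter, Accommodate): Alice gets 4 ≥ -4 from Stay out, and Bob gets 6 ≥ 5 from Fight — Nash equilibrium.
(Stay out, Fight): Alice prefers Enter (5 > 0); Bob prefers Accommodate (1 > 0) — not an equilibrium.
(Stay out, Accommodate): Alice prefers Enter (4 > -4) — not an equilibrium.

(Enter, Accommodate)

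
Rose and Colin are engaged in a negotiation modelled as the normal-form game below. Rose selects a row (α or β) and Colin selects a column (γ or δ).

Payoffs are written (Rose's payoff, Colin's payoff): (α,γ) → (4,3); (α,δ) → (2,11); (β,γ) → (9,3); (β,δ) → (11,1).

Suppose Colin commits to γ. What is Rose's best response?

β

Against γ, Rose earns 4 from α and 9 from β.
So β is the best response.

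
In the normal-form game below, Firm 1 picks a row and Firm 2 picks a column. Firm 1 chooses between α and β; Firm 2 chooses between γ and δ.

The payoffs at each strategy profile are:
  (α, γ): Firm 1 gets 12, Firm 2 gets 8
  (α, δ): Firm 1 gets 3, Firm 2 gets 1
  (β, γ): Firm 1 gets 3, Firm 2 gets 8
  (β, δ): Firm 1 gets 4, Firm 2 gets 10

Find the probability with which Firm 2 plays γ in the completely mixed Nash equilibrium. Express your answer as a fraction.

1/10

Let c be the probability that Firm 2 plays γ. In a completely mixed equilibrium, Firm 1 must be indifferent between α and β.
Firm 1's expected payoff from α is 12c + 3(1−c); from β it is 3c + 4(1−c).
Setting these equal: 9c + 3 = −c + 4, so c = 1/10.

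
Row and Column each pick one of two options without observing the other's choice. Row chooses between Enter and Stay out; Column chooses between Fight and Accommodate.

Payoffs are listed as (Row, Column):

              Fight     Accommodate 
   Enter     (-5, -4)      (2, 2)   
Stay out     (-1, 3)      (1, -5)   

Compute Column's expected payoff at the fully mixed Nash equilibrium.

-1

First find x, the probability Row plays Enter, from Column's indifference between Fight and Accommodate: −4x + 3(1−x) = 2x − 5(1−x), giving x = 4/7.
Since Column is indifferent in equilibrium, Column's expected payoff equals the payoff from either column against (4/7, 3/7). Using Fight: −4(4/7) + 3(3/7) = -1.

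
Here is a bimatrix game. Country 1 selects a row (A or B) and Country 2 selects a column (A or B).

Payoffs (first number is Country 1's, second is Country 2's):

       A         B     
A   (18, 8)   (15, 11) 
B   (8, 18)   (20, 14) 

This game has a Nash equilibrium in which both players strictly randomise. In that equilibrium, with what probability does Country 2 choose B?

Let c be the probability that Country 2 plays A. In a completely mixed equilibrium, Country 1 must be indifferent between A and B.
Country 1's expected payoff from A is 18c + 15(1−c); from B it is 8c + 20(1−c).
Setting these equal: 3c + 15 = −12c + 20, so c = 1/3.
Therefore Country 2 plays B with probability 1 − 1/3 = 2/3.

2/3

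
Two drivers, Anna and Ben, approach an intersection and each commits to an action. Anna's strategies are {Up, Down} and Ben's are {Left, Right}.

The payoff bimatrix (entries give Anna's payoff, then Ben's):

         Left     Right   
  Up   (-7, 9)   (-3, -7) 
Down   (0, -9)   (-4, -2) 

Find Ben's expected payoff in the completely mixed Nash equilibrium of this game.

-81/23

First find p, the probability Anna plays Up, from Ben's indifference between Left and Right: 9p − 9(1−p) = −7p − 2(1−p), giving p = 7/23.
Since Ben is indifferent in equilibrium, Ben's expected payoff equals the payoff from either column against (7/23, 16/23). Using Left: 9(7/23) − 9(16/23) = -81/23.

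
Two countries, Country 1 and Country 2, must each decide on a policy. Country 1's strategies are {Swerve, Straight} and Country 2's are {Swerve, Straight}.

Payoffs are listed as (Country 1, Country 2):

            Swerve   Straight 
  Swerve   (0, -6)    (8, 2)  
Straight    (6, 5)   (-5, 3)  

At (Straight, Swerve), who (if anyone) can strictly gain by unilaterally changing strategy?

Neither

Country 1 at (Straight, Swerve) earns 6; deviating to Swerve yields 0 — not better.
Country 2 earns 5; deviating to Straight yields 3 — not better.
Neither player can strictly improve; the profile is a Nash equilibrium.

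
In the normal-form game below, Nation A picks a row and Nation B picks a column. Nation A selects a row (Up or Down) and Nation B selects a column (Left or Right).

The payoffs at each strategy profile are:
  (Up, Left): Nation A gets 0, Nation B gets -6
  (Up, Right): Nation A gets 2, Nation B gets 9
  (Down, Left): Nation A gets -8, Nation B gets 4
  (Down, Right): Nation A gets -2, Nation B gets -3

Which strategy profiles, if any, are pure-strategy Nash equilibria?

(Up, Right)

(Up, Left): Nation B prefers Right (9 > -6) — not an equilibrium.
(Up, Right): Nation A gets 2 ≥ -2 from Down, and Nation B gets 9 ≥ -6 from Left — Nash equilibrium.
(Down, Left): Nation A prefers Up (0 > -8) — not an equilibrium.
(Down, Right): Nation A prefers Up (2 > -2); Nation B prefers Left (4 > -3) — not an equilibrium.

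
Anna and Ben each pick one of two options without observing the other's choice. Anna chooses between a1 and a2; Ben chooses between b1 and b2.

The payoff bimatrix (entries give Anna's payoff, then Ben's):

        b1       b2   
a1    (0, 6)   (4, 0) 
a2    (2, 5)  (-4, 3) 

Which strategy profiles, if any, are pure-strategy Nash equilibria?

(a1, b1): Anna prefers a2 (2 > 0) — not an equilibrium.
(a1, b2): Ben prefers b1 (6 > 0) — not an equilibrium.
(a2, b1): Anna gets 2 ≥ 0 from a1, and Ben gets 5 ≥ 3 from b2 — Nash equilibrium.
(a2, b2): Anna prefers a1 (4 > -4); Ben prefers b1 (5 > 3) — not an equilibrium.

(a2, b1)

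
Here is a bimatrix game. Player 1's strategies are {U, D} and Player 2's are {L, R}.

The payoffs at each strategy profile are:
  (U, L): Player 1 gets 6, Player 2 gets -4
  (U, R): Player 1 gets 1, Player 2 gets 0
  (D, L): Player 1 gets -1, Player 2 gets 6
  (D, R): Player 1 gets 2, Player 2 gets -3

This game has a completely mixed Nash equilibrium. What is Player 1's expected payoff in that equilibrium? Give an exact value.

First find y, the probability Player 2 plays L, from Player 1's indifference between U and D: 6y + (1−y) = −y + 2(1−y), giving y = 1/8.
Since Player 1 is indifferent in equilibrium, Player 1's expected payoff equals the payoff from either row against (1/8, 7/8). Using U: 6(1/8) + (7/8) = 13/8.

13/8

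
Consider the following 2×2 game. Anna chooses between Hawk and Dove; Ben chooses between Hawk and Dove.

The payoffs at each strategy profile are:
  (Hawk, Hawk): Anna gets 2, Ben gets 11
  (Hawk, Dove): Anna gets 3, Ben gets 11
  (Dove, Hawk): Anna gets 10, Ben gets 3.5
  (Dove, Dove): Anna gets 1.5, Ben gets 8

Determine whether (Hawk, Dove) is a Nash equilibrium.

At (Hawk, Dove), Anna earns 3; switching to Dove would give 1.5, so Anna has no profitable deviation.
Ben earns 11; switching to Hawk would give 11, so Ben has no profitable deviation.
Neither player can gain by a unilateral deviation, so this profile is a Nash equilibrium.

Yes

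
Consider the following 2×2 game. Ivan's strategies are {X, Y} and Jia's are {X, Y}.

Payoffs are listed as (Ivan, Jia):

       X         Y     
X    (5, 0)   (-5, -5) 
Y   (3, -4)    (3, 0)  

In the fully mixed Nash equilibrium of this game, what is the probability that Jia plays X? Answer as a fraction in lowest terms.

Let q be the probability that Jia plays X. In a completely mixed equilibrium, Ivan must be indifferent between X and Y.
Ivan's expected payoff from X is 5q − 5(1−q); from Y it is 3q + 3(1−q).
Setting these equal: 10q − 5 = 3, so q = 4/5.

4/5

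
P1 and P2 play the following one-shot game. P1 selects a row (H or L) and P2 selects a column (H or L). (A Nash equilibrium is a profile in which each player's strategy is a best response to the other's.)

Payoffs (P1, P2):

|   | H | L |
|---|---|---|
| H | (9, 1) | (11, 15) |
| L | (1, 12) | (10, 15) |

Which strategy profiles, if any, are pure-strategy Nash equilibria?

(H, L)

(H, H): P2 prefers L (15 > 1) — not an equilibrium.
(H, L): P1 gets 11 ≥ 10 from L, and P2 gets 15 ≥ 1 from H — Nash equilibrium.
(L, H): P1 prefers H (9 > 1); P2 prefers L (15 > 12) — not an equilibrium.
(L, L): P1 prefers H (11 > 10) — not an equilibrium.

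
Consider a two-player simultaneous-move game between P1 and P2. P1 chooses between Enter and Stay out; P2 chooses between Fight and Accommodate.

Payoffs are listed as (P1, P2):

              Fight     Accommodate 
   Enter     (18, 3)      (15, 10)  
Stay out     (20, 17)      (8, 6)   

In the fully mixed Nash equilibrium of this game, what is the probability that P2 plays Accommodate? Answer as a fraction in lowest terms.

Let c be the probability that P2 plays Fight. In a completely mixed equilibrium, P1 must be indifferent between Enter and Stay out.
P1's expected payoff from Enter is 18c + 15(1−c); from Stay out it is 20c + 8(1−c).
Setting these equal: 3c + 15 = 12c + 8, so c = 7/9.
Therefore P2 plays Accommodate with probability 1 − 7/9 = 2/9.

2/9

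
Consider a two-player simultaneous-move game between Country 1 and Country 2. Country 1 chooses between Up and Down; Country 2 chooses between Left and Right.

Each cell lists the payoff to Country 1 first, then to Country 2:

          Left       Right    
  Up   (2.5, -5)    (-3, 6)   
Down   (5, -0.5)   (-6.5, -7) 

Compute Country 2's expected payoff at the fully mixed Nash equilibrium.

First find x, the probability Country 1 plays Up, from Country 2's indifference between Left and Right: −5x − 0.5(1−x) = 6x − 7(1−x), giving x = 13/35.
Since Country 2 is indifferent in equilibrium, Country 2's expected payoff equals the payoff from either column against (13/35, 22/35). Using Left: −5(13/35) − 0.5(22/35) = -76/35.

-76/35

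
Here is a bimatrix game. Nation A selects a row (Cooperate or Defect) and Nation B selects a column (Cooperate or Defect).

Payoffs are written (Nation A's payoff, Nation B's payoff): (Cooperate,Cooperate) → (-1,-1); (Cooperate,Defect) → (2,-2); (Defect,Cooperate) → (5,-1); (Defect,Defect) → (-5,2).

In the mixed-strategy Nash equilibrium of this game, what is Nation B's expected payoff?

First find p, the probability Nation A plays Cooperate, from Nation B's indifference between Cooperate and Defect: −p − (1−p) = −2p + 2(1−p), giving p = 3/4.
Since Nation B is indifferent in equilibrium, Nation B's expected payoff equals the payoff from either column against (3/4, 1/4). Using Cooperate: −(3/4) − (1/4) = -1.

-1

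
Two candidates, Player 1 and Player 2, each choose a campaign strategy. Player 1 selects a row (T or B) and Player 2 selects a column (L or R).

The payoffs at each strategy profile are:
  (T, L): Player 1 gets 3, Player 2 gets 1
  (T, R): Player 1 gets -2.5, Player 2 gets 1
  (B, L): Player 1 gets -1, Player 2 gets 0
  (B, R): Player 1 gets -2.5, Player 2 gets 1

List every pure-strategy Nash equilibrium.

(T, L) and (T, R) and (B, R)

(T, L): Player 1 gets 3 ≥ -1 from B, and Player 2 gets 1 ≥ 1 from R — Nash equilibrium.
(T, R): Player 1 gets -2.5 ≥ -2.5 from B, and Player 2 gets 1 ≥ 1 from L — Nash equilibrium.
(B, L): Player 1 prefers T (3 > -1); Player 2 prefers R (1 > 0) — not an equilibrium.
(B, R): Player 1 gets -2.5 ≥ -2.5 from T, and Player 2 gets 1 ≥ 0 from L — Nash equilibrium.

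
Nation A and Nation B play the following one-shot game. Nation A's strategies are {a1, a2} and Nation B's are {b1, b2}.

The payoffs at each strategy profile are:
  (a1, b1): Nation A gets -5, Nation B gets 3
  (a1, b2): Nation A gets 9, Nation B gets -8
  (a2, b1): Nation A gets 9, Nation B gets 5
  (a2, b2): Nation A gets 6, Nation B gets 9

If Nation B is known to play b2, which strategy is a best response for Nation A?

Against b2, Nation A earns 9 from a1 and 6 from a2.
So a1 is the best response.

a1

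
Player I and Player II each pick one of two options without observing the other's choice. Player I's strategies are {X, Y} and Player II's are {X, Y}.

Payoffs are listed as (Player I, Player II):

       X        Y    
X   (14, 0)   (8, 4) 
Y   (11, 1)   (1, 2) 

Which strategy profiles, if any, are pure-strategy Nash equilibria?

(X, X): Player II prefers Y (4 > 0) — not an equilibrium.
(X, Y): Player I gets 8 ≥ 1 from Y, and Player II gets 4 ≥ 0 from X — Nash equilibrium.
(Y, X): Player I prefers X (14 > 11); Player II prefers Y (2 > 1) — not an equilibrium.
(Y, Y): Player I prefers X (8 > 1) — not an equilibrium.

(X, Y)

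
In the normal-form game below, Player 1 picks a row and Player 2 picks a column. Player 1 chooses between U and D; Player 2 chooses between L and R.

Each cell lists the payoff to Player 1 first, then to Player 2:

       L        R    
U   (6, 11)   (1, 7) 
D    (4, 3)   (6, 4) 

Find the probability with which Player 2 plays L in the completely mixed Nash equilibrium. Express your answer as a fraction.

Let c be the probability that Player 2 plays L. In a completely mixed equilibrium, Player 1 must be indifferent between U and D.
Player 1's expected payoff from U is 6c + (1−c); from D it is 4c + 6(1−c).
Setting these equal: 5c + 1 = −2c + 6, so c = 5/7.

5/7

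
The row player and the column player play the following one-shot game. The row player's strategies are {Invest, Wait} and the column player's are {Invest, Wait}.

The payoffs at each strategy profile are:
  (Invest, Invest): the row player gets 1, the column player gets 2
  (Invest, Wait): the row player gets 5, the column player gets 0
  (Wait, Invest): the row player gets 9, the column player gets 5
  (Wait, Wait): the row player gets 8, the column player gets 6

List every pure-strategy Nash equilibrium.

(Wait, Wait)

(Invest, Invest): the row player prefers Wait (9 > 1) — not an equilibrium.
(Invest, Wait): the row player prefers Wait (8 > 5); the column player prefers Invest (2 > 0) — not an equilibrium.
(Wait, Invest): the column player prefers Wait (6 > 5) — not an equilibrium.
(Wait, Wait): the row player gets 8 ≥ 5 from Invest, and the column player gets 6 ≥ 5 from Invest — Nash equilibrium.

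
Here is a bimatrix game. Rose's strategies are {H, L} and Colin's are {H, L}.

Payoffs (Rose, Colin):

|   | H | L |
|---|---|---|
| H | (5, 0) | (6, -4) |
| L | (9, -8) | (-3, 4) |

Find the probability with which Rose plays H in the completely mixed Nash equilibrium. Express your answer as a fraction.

Let r be the probability that Rose plays H. In a completely mixed equilibrium, Colin must be indifferent between H and L.
Colin's expected payoff from H is −8(1−r); from L it is −4r + 4(1−r).
Setting these equal: 8r − 8 = −8r + 4, so r = 3/4.

3/4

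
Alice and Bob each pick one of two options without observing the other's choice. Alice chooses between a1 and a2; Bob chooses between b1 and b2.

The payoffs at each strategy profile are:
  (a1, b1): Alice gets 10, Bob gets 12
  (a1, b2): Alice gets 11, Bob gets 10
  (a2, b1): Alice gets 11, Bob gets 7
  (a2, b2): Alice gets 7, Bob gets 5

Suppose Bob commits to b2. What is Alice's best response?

Against b2, Alice earns 11 from a1 and 7 from a2.
So a1 is the best response.

a1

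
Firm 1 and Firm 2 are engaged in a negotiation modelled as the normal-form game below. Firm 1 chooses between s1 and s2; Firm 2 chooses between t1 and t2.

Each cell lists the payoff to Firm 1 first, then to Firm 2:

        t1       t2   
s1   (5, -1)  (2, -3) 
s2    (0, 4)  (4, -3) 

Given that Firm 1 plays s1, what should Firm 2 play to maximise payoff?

Against s1, Firm 2 earns -1 from t1 and -3 from t2.
So t1 is the best response.

t1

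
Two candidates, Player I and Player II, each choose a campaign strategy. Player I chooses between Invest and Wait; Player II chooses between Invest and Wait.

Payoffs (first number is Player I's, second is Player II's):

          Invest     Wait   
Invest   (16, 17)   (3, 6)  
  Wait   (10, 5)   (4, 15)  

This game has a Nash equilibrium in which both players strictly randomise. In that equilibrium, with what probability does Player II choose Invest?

Let y be the probability that Player II plays Invest. In a completely mixed equilibrium, Player I must be indifferent between Invest and Wait.
Player I's expected payoff from Invest is 16y + 3(1−y); from Wait it is 10y + 4(1−y).
Setting these equal: 13y + 3 = 6y + 4, so y = 1/7.

1/7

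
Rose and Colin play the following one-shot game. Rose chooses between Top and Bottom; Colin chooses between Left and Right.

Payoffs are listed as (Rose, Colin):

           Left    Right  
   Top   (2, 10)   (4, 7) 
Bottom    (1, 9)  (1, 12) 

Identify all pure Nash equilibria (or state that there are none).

(Top, Left)

(Top, Left): Rose gets 2 ≥ 1 from Bottom, and Colin gets 10 ≥ 7 from Right — Nash equilibrium.
(Top, Right): Colin prefers Left (10 > 7) — not an equilibrium.
(Bottom, Left): Rose prefers Top (2 > 1); Colin prefers Right (12 > 9) — not an equilibrium.
(Bottom, Right): Rose prefers Top (4 > 1) — not an equilibrium.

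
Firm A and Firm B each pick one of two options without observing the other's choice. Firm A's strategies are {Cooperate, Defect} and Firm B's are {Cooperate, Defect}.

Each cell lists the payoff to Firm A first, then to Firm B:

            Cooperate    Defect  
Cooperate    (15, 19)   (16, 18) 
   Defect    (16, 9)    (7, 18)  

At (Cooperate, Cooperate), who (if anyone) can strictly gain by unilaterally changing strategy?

Firm A at (Cooperate, Cooperate) earns 15; deviating to Defect yields 16 — a strict improvement.
Firm B earns 19; deviating to Defect yields 18 — not better.
Only Firm A has a strictly profitable deviation.

Firm A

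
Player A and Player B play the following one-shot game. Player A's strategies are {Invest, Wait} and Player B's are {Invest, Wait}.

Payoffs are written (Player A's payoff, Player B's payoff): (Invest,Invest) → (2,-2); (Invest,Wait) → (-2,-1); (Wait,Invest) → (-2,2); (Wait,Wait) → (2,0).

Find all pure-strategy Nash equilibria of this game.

(Invest, Invest): Player B prefers Wait (-1 > -2) — not an equilibrium.
(Invest, Wait): Player A prefers Wait (2 > -2) — not an equilibrium.
(Wait, Invest): Player A prefers Invest (2 > -2) — not an equilibrium.
(Wait, Wait): Player B prefers Invest (2 > 0) — not an equilibrium.

none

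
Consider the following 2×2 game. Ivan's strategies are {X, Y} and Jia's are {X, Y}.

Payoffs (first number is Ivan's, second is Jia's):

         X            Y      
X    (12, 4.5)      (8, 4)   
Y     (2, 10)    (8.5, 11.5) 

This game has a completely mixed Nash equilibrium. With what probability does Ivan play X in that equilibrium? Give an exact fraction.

3/4

Let x be the probability that Ivan plays X. In a completely mixed equilibrium, Jia must be indifferent between X and Y.
Jia's expected payoff from X is 4.5x + 10(1−x); from Y it is 4x + 11.5(1−x).
Setting these equal: −5.5x + 10 = −7.5x + 11.5, so x = 3/4.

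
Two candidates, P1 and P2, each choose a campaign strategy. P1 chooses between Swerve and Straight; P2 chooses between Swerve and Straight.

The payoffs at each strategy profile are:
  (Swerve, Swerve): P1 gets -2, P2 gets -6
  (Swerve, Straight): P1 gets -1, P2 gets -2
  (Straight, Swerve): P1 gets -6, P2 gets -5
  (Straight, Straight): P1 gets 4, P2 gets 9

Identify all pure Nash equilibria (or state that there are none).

(Straight, Straight)

(Swerve, Swerve): P2 prefers Straight (-2 > -6) — not an equilibrium.
(Swerve, Straight): P1 prefers Straight (4 > -1) — not an equilibrium.
(Straight, Swerve): P1 prefers Swerve (-2 > -6); P2 prefers Straight (9 > -5) — not an equilibrium.
(Straight, Straight): P1 gets 4 ≥ -1 from Swerve, and P2 gets 9 ≥ -5 from Swerve — Nash equilibrium.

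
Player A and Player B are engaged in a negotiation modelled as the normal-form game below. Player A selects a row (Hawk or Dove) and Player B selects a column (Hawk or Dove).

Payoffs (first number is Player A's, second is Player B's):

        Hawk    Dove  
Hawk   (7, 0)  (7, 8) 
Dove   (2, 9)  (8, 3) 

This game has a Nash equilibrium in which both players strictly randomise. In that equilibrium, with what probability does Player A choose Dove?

Let p be the probability that Player A plays Hawk. In a completely mixed equilibrium, Player B must be indifferent between Hawk and Dove.
Player B's expected payoff from Hawk is 9(1−p); from Dove it is 8p + 3(1−p).
Setting these equal: −9p + 9 = 5p + 3, so p = 3/7.
Therefore Player A plays Dove with probability 1 − 3/7 = 4/7.

4/7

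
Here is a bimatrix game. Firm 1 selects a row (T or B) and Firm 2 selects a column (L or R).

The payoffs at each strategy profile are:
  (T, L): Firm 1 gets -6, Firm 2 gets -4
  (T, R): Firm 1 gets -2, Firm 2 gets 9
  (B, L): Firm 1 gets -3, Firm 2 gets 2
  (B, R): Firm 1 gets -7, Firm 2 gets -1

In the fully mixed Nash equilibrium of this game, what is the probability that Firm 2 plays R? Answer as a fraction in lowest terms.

3/8

Let y be the probability that Firm 2 plays L. In a completely mixed equilibrium, Firm 1 must be indifferent between T and B.
Firm 1's expected payoff from T is −6y − 2(1−y); from B it is −3y − 7(1−y).
Setting these equal: −4y − 2 = 4y − 7, so y = 5/8.
Therefore Firm 2 plays R with probability 1 − 5/8 = 3/8.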